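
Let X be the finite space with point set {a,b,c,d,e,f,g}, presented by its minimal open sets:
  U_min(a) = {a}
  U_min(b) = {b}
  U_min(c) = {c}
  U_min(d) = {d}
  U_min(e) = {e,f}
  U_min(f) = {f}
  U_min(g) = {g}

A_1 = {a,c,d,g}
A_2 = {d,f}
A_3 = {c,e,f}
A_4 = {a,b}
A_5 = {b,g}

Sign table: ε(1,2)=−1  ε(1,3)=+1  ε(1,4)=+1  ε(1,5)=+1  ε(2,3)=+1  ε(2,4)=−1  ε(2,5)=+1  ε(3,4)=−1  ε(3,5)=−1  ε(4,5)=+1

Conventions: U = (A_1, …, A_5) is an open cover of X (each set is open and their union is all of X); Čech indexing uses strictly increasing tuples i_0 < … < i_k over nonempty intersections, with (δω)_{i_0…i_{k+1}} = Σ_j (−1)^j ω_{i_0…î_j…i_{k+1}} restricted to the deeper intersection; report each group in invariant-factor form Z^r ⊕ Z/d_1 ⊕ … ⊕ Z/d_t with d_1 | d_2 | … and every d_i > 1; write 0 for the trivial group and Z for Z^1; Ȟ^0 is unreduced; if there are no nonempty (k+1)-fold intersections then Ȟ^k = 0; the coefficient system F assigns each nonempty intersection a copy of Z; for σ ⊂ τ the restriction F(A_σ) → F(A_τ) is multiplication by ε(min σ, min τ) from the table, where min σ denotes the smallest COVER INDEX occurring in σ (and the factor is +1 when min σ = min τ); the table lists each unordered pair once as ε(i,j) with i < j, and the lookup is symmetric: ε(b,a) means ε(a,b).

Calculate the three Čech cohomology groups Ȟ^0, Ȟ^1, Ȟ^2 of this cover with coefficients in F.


Ȟ^0(U;F) ≅ 0,  Ȟ^1(U;F) ≅ Z ⊕ Z/2,  Ȟ^2(U;F) ≅ 0

intersection data:
  A12={d} A13={c} A14={a} A15={g} A23={f} A45={b}
C dims 5,6; δ0: rk 5, SNF 1^4·2
Ȟ^0 = (5 − 5) − 0 = 0, so Ȟ^0 ≅ 0
Ȟ^1 = (6 − 0) − 5 = 1 plus torsion [2], so Ȟ^1 ≅ Z ⊕ Z/2
Ȟ^2 = (0 − 0) − 0 = 0, so Ȟ^2 ≅ 0


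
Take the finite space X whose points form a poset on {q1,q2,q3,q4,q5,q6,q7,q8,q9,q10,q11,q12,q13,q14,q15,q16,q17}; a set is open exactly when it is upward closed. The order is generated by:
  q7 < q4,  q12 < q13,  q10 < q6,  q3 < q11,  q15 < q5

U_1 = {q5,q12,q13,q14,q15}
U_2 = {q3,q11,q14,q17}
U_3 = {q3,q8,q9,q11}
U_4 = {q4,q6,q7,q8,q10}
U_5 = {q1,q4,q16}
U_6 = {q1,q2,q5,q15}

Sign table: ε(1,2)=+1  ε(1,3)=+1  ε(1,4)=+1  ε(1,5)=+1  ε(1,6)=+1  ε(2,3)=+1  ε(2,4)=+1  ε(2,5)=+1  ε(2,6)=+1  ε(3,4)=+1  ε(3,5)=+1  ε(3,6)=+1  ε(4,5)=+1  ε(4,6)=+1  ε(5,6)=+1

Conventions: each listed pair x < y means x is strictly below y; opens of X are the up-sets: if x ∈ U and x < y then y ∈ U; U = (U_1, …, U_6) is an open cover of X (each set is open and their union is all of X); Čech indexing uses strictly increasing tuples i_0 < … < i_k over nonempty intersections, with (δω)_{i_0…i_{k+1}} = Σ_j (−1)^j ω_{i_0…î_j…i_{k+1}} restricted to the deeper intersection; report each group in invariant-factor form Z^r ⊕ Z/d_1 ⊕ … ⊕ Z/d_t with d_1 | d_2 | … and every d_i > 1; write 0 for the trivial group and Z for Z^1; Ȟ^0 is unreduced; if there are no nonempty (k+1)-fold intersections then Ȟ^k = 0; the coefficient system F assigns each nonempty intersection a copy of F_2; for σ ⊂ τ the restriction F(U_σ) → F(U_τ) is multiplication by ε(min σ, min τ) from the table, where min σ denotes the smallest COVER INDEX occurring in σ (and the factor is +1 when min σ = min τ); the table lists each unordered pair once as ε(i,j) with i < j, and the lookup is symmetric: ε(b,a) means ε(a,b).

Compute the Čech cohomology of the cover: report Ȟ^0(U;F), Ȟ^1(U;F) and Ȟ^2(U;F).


intersection data:
  U12={q14} U16={q5,q15} U23={q3,q11} U34={q8} U45={q4} U56={q1}
C dims 6,6; δ0: rk_F2 5
Ȟ^0 = (6 − 5) − 0 = 1, so Ȟ^0 ≅ Z/2
Ȟ^1 = (6 − 0) − 5 = 1, so Ȟ^1 ≅ Z/2
Ȟ^2 = (0 − 0) − 0 = 0, so Ȟ^2 ≅ 0

Ȟ^0(U;F) ≅ Z/2, Ȟ^1(U;F) ≅ Z/2 and Ȟ^2(U;F) ≅ 0


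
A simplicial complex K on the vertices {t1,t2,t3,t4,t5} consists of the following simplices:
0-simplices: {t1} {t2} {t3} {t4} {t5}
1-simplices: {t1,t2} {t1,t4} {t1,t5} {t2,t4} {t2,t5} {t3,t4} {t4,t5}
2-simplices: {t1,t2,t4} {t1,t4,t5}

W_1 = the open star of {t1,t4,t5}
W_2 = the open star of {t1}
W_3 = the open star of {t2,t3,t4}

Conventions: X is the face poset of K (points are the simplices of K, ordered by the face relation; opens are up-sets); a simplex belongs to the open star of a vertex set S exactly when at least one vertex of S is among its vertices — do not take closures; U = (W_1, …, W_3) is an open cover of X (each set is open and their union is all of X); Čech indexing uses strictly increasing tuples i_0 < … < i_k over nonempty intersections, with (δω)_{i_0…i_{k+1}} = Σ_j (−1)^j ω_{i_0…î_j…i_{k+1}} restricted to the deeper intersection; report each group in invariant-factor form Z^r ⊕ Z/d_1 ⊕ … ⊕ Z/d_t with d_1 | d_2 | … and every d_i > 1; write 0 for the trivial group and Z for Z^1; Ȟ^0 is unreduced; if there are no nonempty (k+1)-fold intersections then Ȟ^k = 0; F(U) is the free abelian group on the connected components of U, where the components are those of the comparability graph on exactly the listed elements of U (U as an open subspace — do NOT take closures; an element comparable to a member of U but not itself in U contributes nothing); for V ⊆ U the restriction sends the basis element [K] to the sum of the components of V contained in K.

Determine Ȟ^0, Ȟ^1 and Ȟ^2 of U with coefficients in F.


Ȟ^0 ≅ Z, Ȟ^1 ≅ Z, Ȟ^2 ≅ 0

nerve of the cover:
  W1={{t1},{t4},{t5},{t1,t2},{t1,t4},{t1,t5},{t2,t4},{t2,t5},{t3,t4},{t4,t5},{t1,t2,t4},{t1,t4,t5}} W2={{t1},{t1,t2},{t1,t4},{t1,t5},{t1,t2,t4},{t1,t4,t5}} W3={{t2},{t3},{t4},{t1,t2},{t1,t4},{t2,t4},{t2,t5},{t3,t4},{t4,t5},{t1,t2,t4},{t1,t4,t5}}
  W12={{t1},{t1,t2},{t1,t4},{t1,t5},{t1,t2,t4},{t1,t4,t5}} W13={{t4},{t1,t2},{t1,t4},{t2,t4},{t2,t5},{t3,t4},{t4,t5},{t1,t2,t4},{t1,t4,t5}} W23={{t1,t2},{t1,t4},{t1,t2,t4},{t1,t4,t5}}
  W123={{t1,t2},{t1,t4},{t1,t2,t4},{t1,t4,t5}}
components per intersection:
  W1: {{t1},{t4},{t5},{t1,t2},{t1,t4},{t1,t5},{t2,t4},{t2,t5},{t3,t4},{t4,t5},{t1,t2,t4},{t1,t4,t5}}
  W2: {{t1},{t1,t2},{t1,t4},{t1,t5},{t1,t2,t4},{t1,t4,t5}}
  W3: {{t2},{t3},{t4},{t1,t2},{t1,t4},{t2,t4},{t2,t5},{t3,t4},{t4,t5},{t1,t2,t4},{t1,t4,t5}}
  W12: {{t1},{t1,t2},{t1,t4},{t1,t5},{t1,t2,t4},{t1,t4,t5}}
  W13: {{t4},{t1,t2},{t1,t4},{t2,t4},{t3,t4},{t4,t5},{t1,t2,t4},{t1,t4,t5}} {{t2,t5}}
  W23: {{t1,t2},{t1,t4},{t1,t2,t4},{t1,t4,t5}}
  W123: {{t1,t2},{t1,t4},{t1,t2,t4},{t1,t4,t5}}
C dims 3,4,1; δ0: rk 2, SNF 1^2; δ1: rk 1, SNF 1^1
Ȟ^0 = (3 − 2) − 0 = 1, so Ȟ^0 ≅ Z
Ȟ^1 = (4 − 1) − 2 = 1, so Ȟ^1 ≅ Z
Ȟ^2 = (1 − 0) − 1 = 0, so Ȟ^2 ≅ 0


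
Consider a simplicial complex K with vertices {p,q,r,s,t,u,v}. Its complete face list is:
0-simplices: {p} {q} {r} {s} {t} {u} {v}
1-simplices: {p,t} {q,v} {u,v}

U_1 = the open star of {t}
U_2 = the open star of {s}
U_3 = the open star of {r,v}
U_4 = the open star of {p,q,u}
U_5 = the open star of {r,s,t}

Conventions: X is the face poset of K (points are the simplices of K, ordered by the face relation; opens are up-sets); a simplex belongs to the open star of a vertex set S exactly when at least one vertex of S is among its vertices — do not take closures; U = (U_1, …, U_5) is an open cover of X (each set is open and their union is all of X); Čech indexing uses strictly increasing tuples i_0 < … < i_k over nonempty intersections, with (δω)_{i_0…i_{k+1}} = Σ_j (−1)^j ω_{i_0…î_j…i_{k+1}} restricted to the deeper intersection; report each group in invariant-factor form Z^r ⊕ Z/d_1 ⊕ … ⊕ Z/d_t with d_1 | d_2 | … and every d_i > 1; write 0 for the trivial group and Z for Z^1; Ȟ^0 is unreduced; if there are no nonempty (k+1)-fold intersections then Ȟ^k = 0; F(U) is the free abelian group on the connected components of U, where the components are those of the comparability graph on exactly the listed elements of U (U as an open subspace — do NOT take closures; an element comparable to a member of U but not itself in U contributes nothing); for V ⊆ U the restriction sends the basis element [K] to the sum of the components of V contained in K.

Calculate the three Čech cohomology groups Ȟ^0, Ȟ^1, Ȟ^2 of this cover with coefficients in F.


Ȟ^0(U;F) ≅ Z^4, Ȟ^1(U;F) ≅ 0, Ȟ^2(U;F) ≅ 0

nerve of the cover:
  U1={{t},{p,t}} U2={{s}} U3={{r},{v},{q,v},{u,v}} U4={{p},{q},{u},{p,t},{q,v},{u,v}} U5={{r},{s},{t},{p,t}}
  U14={{p,t}} U15={{t},{p,t}} U25={{s}} U34={{q,v},{u,v}} U35={{r}} U45={{p,t}}
  U145={{p,t}}
components per intersection:
  U1: {{t},{p,t}}
  U2: {{s}}
  U3: {{r}} {{v},{q,v},{u,v}}
  U4: {{p},{p,t}} {{q},{q,v}} {{u},{u,v}}
  U5: {{r}} {{s}} {{t},{p,t}}
  U14: {{p,t}}
  U15: {{t},{p,t}}
  U25: {{s}}
  U34: {{q,v}} {{u,v}}
  U35: {{r}}
  U45: {{p,t}}
  U145: {{p,t}}
C dims 10,7,1; δ0: rk 6, SNF 1^6; δ1: rk 1, SNF 1^1
Ȟ^0 = (10 − 6) − 0 = 4, so Ȟ^0 ≅ Z^4
Ȟ^1 = (7 − 1) − 6 = 0, so Ȟ^1 ≅ 0
Ȟ^2 = (1 − 0) − 1 = 0, so Ȟ^2 ≅ 0


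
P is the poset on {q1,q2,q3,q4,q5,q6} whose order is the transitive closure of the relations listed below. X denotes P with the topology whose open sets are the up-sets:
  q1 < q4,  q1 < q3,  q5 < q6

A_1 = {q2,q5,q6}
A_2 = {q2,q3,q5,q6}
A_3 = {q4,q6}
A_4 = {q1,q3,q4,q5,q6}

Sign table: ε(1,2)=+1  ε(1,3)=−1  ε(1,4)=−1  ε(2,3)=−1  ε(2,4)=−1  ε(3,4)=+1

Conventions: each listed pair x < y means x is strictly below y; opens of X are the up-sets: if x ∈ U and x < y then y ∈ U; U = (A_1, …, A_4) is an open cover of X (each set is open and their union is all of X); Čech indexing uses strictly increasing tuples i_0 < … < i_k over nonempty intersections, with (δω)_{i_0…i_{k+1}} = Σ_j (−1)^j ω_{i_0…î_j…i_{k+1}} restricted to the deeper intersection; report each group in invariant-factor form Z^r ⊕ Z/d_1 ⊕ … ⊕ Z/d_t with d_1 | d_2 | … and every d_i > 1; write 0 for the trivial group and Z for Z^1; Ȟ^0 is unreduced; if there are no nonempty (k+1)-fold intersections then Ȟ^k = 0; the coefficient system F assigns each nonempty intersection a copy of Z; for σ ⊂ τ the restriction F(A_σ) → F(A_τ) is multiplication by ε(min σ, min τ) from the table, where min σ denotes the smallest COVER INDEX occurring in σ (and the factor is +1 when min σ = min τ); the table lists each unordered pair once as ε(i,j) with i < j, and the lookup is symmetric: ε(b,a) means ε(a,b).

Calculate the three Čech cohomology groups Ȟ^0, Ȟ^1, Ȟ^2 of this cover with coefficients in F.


Ȟ^0 ≅ Z, Ȟ^1 ≅ 0 and Ȟ^2 ≅ 0

nonempty intersections:
  A12={q2,q5,q6} A13={q6} A14={q5,q6} A23={q6} A24={q3,q5,q6} A34={q4,q6}
  A123={q6} A124={q5,q6} A134={q6} A234={q6}
  A1234={q6}
C dims 4,6,4,1; δ0: rk 3, SNF 1^3; δ1: rk 3, SNF 1^3; δ2: rk 1, SNF 1^1
Ȟ^0: (4−3)−0=1 ⇒ Z
Ȟ^1: (6−3)−3=0 ⇒ 0
Ȟ^2: (4−1)−3=0 ⇒ 0


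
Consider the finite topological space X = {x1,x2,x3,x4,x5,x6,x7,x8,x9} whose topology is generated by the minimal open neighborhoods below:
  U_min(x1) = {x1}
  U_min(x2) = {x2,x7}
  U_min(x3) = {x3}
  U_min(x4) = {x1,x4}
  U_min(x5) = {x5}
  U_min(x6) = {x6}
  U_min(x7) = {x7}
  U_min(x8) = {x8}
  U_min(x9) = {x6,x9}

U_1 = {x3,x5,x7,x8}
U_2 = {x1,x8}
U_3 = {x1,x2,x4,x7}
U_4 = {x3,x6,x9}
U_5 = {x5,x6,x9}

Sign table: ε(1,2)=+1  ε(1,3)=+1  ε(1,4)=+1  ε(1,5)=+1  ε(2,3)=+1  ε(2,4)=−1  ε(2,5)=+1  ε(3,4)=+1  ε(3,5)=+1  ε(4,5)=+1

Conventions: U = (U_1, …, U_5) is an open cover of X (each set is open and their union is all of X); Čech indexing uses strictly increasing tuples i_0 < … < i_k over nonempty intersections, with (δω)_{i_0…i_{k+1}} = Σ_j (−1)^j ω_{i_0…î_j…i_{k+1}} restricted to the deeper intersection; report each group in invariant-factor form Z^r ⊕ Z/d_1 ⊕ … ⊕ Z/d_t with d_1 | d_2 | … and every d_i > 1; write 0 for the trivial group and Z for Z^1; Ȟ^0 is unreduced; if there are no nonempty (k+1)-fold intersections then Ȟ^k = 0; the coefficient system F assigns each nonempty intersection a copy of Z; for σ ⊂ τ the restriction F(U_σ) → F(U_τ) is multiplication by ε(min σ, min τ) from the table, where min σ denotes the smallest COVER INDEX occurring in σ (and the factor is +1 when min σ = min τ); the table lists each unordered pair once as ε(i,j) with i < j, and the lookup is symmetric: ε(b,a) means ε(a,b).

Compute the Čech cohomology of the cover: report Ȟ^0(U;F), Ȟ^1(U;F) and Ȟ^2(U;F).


nerve simplices:
  U12={x8} U13={x7} U14={x3} U15={x5} U23={x1} U45={x6,x9}
C dims 5,6; δ0: rk 4, SNF 1^4
degree 0: 5−4−0 = 1 → Ȟ^0 ≅ Z
degree 1: 6−0−4 = 2 → Ȟ^1 ≅ Z^2
degree 2: 0−0−0 = 0 → Ȟ^2 ≅ 0

Ȟ^0(U;F) ≅ Z; Ȟ^1(U;F) ≅ Z^2; Ȟ^2(U;F) ≅ 0


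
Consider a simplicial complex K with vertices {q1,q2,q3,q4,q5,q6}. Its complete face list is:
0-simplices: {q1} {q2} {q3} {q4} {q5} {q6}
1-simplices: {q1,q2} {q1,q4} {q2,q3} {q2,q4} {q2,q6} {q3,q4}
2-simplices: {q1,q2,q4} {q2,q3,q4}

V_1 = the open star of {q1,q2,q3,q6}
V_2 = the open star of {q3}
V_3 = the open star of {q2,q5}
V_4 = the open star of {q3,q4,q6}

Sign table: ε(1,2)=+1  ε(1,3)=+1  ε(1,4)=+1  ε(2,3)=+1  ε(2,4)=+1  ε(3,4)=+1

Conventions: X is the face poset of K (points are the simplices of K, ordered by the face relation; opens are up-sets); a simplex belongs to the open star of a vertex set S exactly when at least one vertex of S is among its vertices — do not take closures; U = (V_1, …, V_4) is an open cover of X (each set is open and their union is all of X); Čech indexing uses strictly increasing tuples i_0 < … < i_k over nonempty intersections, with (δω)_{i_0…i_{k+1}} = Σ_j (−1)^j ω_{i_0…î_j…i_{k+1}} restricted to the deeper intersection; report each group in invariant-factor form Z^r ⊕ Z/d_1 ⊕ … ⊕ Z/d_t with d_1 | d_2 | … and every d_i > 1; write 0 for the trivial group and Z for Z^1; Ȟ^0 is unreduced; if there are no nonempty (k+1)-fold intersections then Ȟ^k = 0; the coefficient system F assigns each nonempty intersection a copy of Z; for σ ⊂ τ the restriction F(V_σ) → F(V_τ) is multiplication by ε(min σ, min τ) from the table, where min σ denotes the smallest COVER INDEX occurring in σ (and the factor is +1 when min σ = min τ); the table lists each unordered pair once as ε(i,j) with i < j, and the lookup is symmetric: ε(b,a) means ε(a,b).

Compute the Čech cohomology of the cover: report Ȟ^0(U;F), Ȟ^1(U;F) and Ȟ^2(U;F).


nerve of the cover:
  V1={{q1},{q2},{q3},{q6},{q1,q2},{q1,q4},{q2,q3},{q2,q4},{q2,q6},{q3,q4},{q1,q2,q4},{q2,q3,q4}} V2={{q3},{q2,q3},{q3,q4},{q2,q3,q4}} V3={{q2},{q5},{q1,q2},{q2,q3},{q2,q4},{q2,q6},{q1,q2,q4},{q2,q3,q4}} V4={{q3},{q4},{q6},{q1,q4},{q2,q3},{q2,q4},{q2,q6},{q3,q4},{q1,q2,q4},{q2,q3,q4}}
  V12={{q3},{q2,q3},{q3,q4},{q2,q3,q4}} V13={{q2},{q1,q2},{q2,q3},{q2,q4},{q2,q6},{q1,q2,q4},{q2,q3,q4}} V14={{q3},{q6},{q1,q4},{q2,q3},{q2,q4},{q2,q6},{q3,q4},{q1,q2,q4},{q2,q3,q4}} V23={{q2,q3},{q2,q3,q4}} V24={{q3},{q2,q3},{q3,q4},{q2,q3,q4}} V34={{q2,q3},{q2,q4},{q2,q6},{q1,q2,q4},{q2,q3,q4}}
  V123={{q2,q3},{q2,q3,q4}} V124={{q3},{q2,q3},{q3,q4},{q2,q3,q4}} V134={{q2,q3},{q2,q4},{q2,q6},{q1,q2,q4},{q2,q3,q4}} V234={{q2,q3},{q2,q3,q4}}
  V1234={{q2,q3},{q2,q3,q4}}
C dims 4,6,4,1; δ0: rk 3, SNF 1^3; δ1: rk 3, SNF 1^3; δ2: rk 1, SNF 1^1
Ȟ^0 = (4 − 3) − 0 = 1, so Ȟ^0 ≅ Z
Ȟ^1 = (6 − 3) − 3 = 0, so Ȟ^1 ≅ 0
Ȟ^2 = (4 − 1) − 3 = 0, so Ȟ^2 ≅ 0

Ȟ^0 ≅ Z, Ȟ^1 ≅ 0, Ȟ^2 ≅ 0


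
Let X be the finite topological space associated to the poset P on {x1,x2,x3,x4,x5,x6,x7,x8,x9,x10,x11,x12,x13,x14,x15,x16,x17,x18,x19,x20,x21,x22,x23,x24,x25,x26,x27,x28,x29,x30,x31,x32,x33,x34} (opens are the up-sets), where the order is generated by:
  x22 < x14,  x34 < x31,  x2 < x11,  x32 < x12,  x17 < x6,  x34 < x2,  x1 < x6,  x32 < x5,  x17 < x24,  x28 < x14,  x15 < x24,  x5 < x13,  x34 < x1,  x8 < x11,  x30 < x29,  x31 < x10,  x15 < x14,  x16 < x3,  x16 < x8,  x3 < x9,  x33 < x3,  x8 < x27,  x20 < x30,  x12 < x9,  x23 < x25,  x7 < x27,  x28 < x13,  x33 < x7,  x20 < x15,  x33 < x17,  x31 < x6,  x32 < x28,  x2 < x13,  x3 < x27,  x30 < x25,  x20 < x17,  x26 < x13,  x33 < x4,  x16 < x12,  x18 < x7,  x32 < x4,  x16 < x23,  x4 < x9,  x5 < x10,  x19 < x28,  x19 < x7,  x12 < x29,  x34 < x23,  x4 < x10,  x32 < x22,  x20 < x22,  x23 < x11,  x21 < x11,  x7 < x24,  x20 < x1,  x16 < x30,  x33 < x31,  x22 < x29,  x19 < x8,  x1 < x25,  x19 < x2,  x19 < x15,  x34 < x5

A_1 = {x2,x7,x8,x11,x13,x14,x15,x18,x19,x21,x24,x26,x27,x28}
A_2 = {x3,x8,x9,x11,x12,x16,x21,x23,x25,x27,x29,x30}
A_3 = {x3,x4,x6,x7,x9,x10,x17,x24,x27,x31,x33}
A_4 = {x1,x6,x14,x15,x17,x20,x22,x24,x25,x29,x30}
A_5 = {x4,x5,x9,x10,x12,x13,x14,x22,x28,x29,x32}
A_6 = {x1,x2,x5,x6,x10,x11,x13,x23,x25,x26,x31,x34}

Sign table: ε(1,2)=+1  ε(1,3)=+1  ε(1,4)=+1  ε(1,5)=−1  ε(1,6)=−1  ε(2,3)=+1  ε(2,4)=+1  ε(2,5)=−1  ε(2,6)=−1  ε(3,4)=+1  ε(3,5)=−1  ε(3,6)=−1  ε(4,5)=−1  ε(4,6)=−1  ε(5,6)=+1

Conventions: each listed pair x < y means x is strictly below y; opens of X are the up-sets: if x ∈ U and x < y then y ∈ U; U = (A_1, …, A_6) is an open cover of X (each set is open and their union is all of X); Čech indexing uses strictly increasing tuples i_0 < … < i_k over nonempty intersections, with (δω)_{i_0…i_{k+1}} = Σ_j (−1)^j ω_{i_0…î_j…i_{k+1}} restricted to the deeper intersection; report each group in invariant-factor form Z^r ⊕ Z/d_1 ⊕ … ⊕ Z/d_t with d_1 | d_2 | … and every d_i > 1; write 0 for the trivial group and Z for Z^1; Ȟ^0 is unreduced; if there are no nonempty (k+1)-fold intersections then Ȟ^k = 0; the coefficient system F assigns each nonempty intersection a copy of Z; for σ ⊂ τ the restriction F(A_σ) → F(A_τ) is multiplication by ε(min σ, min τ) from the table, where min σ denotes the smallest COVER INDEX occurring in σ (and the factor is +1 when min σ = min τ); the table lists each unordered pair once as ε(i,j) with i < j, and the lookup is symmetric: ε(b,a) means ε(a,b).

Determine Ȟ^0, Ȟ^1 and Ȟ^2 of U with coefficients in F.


cover nerve:
  A12={x8,x11,x21,x27} A13={x7,x24,x27} A14={x14,x15,x24} A15={x13,x14,x28} A16={x2,x11,x13,x26} A23={x3,x9,x27} A24={x25,x29,x30} A25={x9,x12,x29} A26={x11,x23,x25} A34={x6,x17,x24} A35={x4,x9,x10} A36={x6,x10,x31} A45={x14,x22,x29} A46={x1,x6,x25} A56={x5,x10,x13}
  A123={x27} A126={x11} A134={x24} A145={x14} A156={x13} A235={x9} A245={x29} A246={x25} A346={x6} A356={x10}
C dims 6,15,10; δ0: rk 5, SNF 1^5; δ1: rk 10, SNF 1^9·2
Ȟ^0: (6−5)−0=1 ⇒ Z
Ȟ^1: (15−10)−5=0 ⇒ 0
Ȟ^2: (10−0)−10=0 plus torsion [2] ⇒ Z/2

Ȟ^0(U;F) ≅ Z, Ȟ^1(U;F) ≅ 0 and Ȟ^2(U;F) ≅ Z/2


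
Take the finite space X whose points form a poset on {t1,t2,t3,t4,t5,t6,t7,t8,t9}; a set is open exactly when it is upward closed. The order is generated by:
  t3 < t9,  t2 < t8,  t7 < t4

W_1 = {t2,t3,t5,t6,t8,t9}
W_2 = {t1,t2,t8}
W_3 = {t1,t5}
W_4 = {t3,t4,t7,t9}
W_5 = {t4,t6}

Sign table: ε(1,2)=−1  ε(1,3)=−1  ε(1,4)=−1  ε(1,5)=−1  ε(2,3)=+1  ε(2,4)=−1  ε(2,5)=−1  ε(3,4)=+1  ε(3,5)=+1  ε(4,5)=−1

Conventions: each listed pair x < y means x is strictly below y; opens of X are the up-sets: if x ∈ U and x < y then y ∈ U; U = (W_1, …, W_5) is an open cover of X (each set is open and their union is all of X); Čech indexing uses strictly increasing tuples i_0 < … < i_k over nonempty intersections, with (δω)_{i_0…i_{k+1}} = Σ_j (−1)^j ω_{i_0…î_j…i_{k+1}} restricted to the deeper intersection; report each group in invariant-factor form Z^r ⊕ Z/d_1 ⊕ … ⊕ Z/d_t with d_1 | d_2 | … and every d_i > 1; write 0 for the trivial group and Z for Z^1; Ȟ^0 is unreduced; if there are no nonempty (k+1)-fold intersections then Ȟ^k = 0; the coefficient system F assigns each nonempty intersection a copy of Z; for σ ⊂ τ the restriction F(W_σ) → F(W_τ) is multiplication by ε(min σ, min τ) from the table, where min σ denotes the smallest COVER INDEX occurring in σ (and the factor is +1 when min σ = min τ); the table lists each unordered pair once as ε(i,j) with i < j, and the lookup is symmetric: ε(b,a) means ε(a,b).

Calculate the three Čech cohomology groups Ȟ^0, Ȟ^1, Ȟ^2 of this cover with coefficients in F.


Ȟ^0 = 0; Ȟ^1 = Z ⊕ Z/2; Ȟ^2 = 0

nonempty intersections:
  W12={t2,t8} W13={t5} W14={t3,t9} W15={t6} W23={t1} W45={t4}
C dims 5,6; δ0: rk 5, SNF 1^4·2
Ȟ^0: (5−5)−0=0 ⇒ 0
Ȟ^1: (6−0)−5=1 plus torsion [2] ⇒ Z ⊕ Z/2
Ȟ^2: (0−0)−0=0 ⇒ 0


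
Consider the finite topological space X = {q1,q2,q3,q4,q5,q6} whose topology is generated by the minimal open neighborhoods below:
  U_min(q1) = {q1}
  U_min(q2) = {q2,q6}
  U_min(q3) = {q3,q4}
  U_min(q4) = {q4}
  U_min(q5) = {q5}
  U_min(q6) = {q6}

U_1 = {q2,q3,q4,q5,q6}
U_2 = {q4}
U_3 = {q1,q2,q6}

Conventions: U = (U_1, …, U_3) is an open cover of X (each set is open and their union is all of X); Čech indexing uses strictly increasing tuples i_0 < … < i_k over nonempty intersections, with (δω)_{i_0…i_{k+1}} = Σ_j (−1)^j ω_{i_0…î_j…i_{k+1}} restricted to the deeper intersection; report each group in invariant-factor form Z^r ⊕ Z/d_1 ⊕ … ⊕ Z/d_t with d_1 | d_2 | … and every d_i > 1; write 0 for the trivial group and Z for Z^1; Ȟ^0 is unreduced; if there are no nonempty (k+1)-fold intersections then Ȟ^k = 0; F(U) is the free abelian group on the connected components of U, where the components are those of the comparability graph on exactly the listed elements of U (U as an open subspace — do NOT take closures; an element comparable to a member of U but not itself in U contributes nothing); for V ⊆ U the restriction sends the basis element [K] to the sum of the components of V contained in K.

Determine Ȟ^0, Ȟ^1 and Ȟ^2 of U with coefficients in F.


Ȟ^0 ≅ Z^4, Ȟ^1 ≅ 0, Ȟ^2 ≅ 0

nonempty overlaps:
  U12={q4} U13={q2,q6}
components per intersection:
  U1: {q2,q6} {q3,q4} {q5}
  U2: {q4}
  U3: {q1} {q2,q6}
  U12: {q4}
  U13: {q2,q6}
C dims 6,2; δ0: rk 2, SNF 1^2
degree 0: 6−2−0 = 4 → Ȟ^0 ≅ Z^4
degree 1: 2−0−2 = 0 → Ȟ^1 ≅ 0
degree 2: 0−0−0 = 0 → Ȟ^2 ≅ 0


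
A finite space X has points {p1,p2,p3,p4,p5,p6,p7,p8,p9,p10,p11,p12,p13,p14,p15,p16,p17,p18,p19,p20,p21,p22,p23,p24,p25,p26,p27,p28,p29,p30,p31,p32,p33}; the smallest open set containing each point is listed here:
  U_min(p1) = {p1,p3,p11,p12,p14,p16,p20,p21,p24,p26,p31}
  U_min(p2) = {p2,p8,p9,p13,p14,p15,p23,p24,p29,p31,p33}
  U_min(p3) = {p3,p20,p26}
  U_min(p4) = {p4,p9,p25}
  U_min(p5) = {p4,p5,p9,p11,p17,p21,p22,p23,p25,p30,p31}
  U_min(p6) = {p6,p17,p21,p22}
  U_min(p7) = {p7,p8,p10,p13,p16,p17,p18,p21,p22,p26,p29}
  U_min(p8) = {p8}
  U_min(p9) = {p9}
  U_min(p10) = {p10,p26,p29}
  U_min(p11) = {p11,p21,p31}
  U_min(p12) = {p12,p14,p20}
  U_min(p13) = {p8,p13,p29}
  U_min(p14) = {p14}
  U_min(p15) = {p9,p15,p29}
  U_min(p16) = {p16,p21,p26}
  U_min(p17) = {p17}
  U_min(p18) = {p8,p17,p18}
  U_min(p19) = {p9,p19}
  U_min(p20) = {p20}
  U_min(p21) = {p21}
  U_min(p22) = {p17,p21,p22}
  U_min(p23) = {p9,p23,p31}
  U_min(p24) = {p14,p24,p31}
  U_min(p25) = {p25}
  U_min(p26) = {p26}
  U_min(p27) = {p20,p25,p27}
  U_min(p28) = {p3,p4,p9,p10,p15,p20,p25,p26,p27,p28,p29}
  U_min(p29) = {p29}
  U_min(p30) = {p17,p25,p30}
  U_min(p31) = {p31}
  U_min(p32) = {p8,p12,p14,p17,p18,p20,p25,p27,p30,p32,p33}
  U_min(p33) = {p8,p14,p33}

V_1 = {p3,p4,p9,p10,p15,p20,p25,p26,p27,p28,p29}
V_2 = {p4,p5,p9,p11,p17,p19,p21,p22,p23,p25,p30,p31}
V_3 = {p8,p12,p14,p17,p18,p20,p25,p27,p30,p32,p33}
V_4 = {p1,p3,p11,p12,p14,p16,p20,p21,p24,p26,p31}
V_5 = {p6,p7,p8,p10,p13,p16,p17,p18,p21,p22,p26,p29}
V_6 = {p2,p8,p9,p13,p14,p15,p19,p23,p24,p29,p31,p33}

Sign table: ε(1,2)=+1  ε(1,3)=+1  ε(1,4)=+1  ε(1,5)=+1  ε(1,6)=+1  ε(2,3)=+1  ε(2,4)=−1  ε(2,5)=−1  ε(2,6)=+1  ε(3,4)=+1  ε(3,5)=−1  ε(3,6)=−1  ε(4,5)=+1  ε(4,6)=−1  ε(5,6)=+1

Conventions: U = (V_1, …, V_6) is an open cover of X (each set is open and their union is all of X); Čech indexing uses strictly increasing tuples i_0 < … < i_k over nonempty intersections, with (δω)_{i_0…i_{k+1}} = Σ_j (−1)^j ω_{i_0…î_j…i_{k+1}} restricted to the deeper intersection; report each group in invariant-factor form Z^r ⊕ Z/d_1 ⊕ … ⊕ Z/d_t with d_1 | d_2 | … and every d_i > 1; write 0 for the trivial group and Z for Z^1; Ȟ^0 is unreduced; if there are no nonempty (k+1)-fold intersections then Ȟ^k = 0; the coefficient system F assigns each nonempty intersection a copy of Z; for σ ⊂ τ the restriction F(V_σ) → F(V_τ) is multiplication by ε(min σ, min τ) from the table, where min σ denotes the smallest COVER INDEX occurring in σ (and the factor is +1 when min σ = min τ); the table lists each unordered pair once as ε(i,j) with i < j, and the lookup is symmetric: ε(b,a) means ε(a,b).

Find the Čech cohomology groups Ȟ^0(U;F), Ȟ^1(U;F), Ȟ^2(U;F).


Ȟ^0 ≅ 0; Ȟ^1 ≅ Z/2; Ȟ^2 ≅ Z

intersection data:
  V12={p4,p9,p25} V13={p20,p25,p27} V14={p3,p20,p26} V15={p10,p26,p29} V16={p9,p15,p29} V23={p17,p25,p30} V24={p11,p21,p31} V25={p17,p21,p22} V26={p9,p19,p23,p31} V34={p12,p14,p20} V35={p8,p17,p18} V36={p8,p14,p33} V45={p16,p21,p26} V46={p14,p24,p31} V56={p8,p13,p29}
  V123={p25} V126={p9} V134={p20} V145={p26} V156={p29} V235={p17} V245={p21} V246={p31} V346={p14} V356={p8}
C dims 6,15,10; δ0: rk 6, SNF 1^5·2; δ1: rk 9, SNF 1^9
Ȟ^0 = (6 − 6) − 0 = 0, so Ȟ^0 ≅ 0
Ȟ^1 = (15 − 9) − 6 = 0 plus torsion [2], so Ȟ^1 ≅ Z/2
Ȟ^2 = (10 − 0) − 9 = 1, so Ȟ^2 ≅ Z


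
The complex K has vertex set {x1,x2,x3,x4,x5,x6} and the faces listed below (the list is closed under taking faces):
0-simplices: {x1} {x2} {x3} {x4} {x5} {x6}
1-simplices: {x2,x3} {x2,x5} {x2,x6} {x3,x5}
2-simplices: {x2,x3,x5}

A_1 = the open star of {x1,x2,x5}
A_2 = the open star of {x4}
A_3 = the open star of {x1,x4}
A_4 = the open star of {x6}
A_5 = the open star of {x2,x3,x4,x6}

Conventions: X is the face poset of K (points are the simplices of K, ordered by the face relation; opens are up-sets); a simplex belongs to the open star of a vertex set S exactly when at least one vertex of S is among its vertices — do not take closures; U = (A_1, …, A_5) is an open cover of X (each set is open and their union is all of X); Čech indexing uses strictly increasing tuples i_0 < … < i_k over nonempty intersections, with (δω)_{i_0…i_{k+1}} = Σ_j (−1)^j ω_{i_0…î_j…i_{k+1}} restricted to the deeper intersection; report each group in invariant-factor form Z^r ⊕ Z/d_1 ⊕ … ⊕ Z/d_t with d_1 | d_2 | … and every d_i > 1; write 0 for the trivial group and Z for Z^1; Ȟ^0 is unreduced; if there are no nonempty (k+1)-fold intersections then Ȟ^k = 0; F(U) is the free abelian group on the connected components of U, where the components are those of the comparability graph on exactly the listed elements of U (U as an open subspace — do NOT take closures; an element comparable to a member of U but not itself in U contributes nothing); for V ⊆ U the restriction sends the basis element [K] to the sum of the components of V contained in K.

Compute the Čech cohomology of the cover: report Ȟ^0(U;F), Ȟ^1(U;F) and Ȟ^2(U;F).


Ȟ^0(U;F) ≅ Z^3, Ȟ^1(U;F) ≅ 0, Ȟ^2(U;F) ≅ 0

nonempty overlaps:
  A1={{x1},{x2},{x5},{x2,x3},{x2,x5},{x2,x6},{x3,x5},{x2,x3,x5}} A2={{x4}} A3={{x1},{x4}} A4={{x6},{x2,x6}} A5={{x2},{x3},{x4},{x6},{x2,x3},{x2,x5},{x2,x6},{x3,x5},{x2,x3,x5}}
  A13={{x1}} A14={{x2,x6}} A15={{x2},{x2,x3},{x2,x5},{x2,x6},{x3,x5},{x2,x3,x5}} A23={{x4}} A25={{x4}} A35={{x4}} A45={{x6},{x2,x6}}
  A145={{x2,x6}} A235={{x4}}
components per intersection:
  A1: {{x1}} {{x2},{x5},{x2,x3},{x2,x5},{x2,x6},{x3,x5},{x2,x3,x5}}
  A2: {{x4}}
  A3: {{x1}} {{x4}}
  A4: {{x6},{x2,x6}}
  A5: {{x2},{x3},{x6},{x2,x3},{x2,x5},{x2,x6},{x3,x5},{x2,x3,x5}} {{x4}}
  A13: {{x1}}
  A14: {{x2,x6}}
  A15: {{x2},{x2,x3},{x2,x5},{x2,x6},{x3,x5},{x2,x3,x5}}
  A23: {{x4}}
  A25: {{x4}}
  A35: {{x4}}
  A45: {{x6},{x2,x6}}
  A145: {{x2,x6}}
  A235: {{x4}}
C dims 8,7,2; δ0: rk 5, SNF 1^5; δ1: rk 2, SNF 1^2
degree 0: 8−5−0 = 3 → Ȟ^0 ≅ Z^3
degree 1: 7−2−5 = 0 → Ȟ^1 ≅ 0
degree 2: 2−0−2 = 0 → Ȟ^2 ≅ 0


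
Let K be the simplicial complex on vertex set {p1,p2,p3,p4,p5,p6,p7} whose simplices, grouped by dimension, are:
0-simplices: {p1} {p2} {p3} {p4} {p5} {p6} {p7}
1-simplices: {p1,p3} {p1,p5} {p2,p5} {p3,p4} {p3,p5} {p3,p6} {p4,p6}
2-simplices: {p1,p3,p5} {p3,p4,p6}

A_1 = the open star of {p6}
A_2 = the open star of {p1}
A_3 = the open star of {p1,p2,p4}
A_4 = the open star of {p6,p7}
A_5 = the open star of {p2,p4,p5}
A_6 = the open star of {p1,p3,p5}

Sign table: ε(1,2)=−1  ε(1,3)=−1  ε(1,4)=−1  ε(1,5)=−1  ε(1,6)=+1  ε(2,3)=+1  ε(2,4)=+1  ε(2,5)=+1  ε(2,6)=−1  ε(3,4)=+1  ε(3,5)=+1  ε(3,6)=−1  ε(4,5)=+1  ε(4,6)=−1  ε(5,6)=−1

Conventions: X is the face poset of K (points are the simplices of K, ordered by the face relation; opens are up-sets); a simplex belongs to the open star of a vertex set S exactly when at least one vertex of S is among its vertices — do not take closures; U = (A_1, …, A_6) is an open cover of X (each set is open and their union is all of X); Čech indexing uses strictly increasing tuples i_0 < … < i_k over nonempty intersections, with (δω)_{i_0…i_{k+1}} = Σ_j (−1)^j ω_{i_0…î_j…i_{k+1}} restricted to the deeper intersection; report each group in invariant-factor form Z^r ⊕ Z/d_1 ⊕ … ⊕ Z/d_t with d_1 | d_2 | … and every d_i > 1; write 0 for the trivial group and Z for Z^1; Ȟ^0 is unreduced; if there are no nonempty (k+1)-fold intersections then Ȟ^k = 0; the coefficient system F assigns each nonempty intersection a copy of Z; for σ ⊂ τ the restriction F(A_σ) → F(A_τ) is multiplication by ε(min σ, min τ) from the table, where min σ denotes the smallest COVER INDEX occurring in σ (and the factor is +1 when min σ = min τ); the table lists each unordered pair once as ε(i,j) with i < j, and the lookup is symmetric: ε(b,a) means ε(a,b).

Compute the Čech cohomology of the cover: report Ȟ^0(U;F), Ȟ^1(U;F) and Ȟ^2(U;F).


nonempty overlaps:
  A1={{p6},{p3,p6},{p4,p6},{p3,p4,p6}} A2={{p1},{p1,p3},{p1,p5},{p1,p3,p5}} A3={{p1},{p2},{p4},{p1,p3},{p1,p5},{p2,p5},{p3,p4},{p4,p6},{p1,p3,p5},{p3,p4,p6}} A4={{p6},{p7},{p3,p6},{p4,p6},{p3,p4,p6}} A5={{p2},{p4},{p5},{p1,p5},{p2,p5},{p3,p4},{p3,p5},{p4,p6},{p1,p3,p5},{p3,p4,p6}} A6={{p1},{p3},{p5},{p1,p3},{p1,p5},{p2,p5},{p3,p4},{p3,p5},{p3,p6},{p1,p3,p5},{p3,p4,p6}}
  A13={{p4,p6},{p3,p4,p6}} A14={{p6},{p3,p6},{p4,p6},{p3,p4,p6}} A15={{p4,p6},{p3,p4,p6}} A16={{p3,p6},{p3,p4,p6}} A23={{p1},{p1,p3},{p1,p5},{p1,p3,p5}} A25={{p1,p5},{p1,p3,p5}} A26={{p1},{p1,p3},{p1,p5},{p1,p3,p5}} A34={{p4,p6},{p3,p4,p6}} A35={{p2},{p4},{p1,p5},{p2,p5},{p3,p4},{p4,p6},{p1,p3,p5},{p3,p4,p6}} A36={{p1},{p1,p3},{p1,p5},{p2,p5},{p3,p4},{p1,p3,p5},{p3,p4,p6}} A45={{p4,p6},{p3,p4,p6}} A46={{p3,p6},{p3,p4,p6}} A56={{p5},{p1,p5},{p2,p5},{p3,p4},{p3,p5},{p1,p3,p5},{p3,p4,p6}}
  A134={{p4,p6},{p3,p4,p6}} A135={{p4,p6},{p3,p4,p6}} A136={{p3,p4,p6}} A145={{p4,p6},{p3,p4,p6}} A146={{p3,p6},{p3,p4,p6}} A156={{p3,p4,p6}} A235={{p1,p5},{p1,p3,p5}} A236={{p1},{p1,p3},{p1,p5},{p1,p3,p5}} A256={{p1,p5},{p1,p3,p5}} A345={{p4,p6},{p3,p4,p6}} A346={{p3,p4,p6}} A356={{p1,p5},{p2,p5},{p3,p4},{p1,p3,p5},{p3,p4,p6}} A456={{p3,p4,p6}}
  A1345={{p4,p6},{p3,p4,p6}} A1346={{p3,p4,p6}} A1356={{p3,p4,p6}} A1456={{p3,p4,p6}} A2356={{p1,p5},{p1,p3,p5}} A3456={{p3,p4,p6}}
  A13456={{p3,p4,p6}}
C dims 6,13,13,6; δ0: rk 5, SNF 1^5; δ1: rk 8, SNF 1^8; δ2: rk 5, SNF 1^5
degree 0: 6−5−0 = 1 → Ȟ^0 ≅ Z
degree 1: 13−8−5 = 0 → Ȟ^1 ≅ 0
degree 2: 13−5−8 = 0 → Ȟ^2 ≅ 0

Ȟ^0(U;F) ≅ Z; Ȟ^1(U;F) ≅ 0; Ȟ^2(U;F) ≅ 0


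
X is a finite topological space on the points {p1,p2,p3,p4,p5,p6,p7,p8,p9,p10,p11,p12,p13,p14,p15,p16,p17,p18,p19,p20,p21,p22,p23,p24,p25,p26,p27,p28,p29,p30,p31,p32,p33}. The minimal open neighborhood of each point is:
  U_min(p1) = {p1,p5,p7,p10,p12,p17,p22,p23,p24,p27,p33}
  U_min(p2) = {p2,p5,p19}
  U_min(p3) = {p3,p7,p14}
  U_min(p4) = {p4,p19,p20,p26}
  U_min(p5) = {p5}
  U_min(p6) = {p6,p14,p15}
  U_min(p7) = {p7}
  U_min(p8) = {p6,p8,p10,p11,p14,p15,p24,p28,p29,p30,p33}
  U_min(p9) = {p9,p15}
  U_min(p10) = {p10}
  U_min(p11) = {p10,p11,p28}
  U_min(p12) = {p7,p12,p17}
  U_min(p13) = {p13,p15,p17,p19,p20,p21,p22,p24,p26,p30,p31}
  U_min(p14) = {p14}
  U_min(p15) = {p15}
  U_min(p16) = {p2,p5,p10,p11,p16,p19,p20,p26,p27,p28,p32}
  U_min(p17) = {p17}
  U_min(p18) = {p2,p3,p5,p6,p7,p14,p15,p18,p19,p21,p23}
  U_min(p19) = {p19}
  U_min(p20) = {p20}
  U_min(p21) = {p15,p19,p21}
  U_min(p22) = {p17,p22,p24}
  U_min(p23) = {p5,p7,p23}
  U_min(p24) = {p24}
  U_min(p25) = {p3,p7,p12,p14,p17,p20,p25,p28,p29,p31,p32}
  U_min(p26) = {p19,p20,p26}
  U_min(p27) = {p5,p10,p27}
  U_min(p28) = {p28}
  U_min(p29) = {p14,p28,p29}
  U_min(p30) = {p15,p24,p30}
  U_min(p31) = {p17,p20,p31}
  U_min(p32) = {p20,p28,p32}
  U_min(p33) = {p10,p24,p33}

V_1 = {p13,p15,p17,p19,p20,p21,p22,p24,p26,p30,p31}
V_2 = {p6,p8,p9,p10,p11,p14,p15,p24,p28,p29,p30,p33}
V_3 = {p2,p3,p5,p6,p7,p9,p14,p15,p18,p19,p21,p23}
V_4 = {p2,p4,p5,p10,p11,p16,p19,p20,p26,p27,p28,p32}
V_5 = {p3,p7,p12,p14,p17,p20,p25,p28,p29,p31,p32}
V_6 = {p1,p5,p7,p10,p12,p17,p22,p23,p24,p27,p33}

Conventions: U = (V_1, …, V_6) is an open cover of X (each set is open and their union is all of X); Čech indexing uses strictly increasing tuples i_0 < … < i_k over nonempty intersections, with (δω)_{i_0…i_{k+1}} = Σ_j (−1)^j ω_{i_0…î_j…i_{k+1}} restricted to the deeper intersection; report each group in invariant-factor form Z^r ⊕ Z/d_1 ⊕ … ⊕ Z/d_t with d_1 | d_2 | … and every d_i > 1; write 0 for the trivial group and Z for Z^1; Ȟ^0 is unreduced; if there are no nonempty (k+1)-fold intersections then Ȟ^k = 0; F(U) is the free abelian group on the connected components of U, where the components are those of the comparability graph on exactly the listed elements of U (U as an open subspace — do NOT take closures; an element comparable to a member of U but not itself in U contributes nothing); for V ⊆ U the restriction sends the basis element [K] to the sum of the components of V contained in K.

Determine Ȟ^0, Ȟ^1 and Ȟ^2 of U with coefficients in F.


intersection data:
  V12={p15,p24,p30} V13={p15,p19,p21} V14={p19,p20,p26} V15={p17,p20,p31} V16={p17,p22,p24} V23={p6,p9,p14,p15} V24={p10,p11,p28} V25={p14,p28,p29} V26={p10,p24,p33} V34={p2,p5,p19} V35={p3,p7,p14} V36={p5,p7,p23} V45={p20,p28,p32} V46={p5,p10,p27} V56={p7,p12,p17}
  V123={p15} V126={p24} V134={p19} V145={p20} V156={p17} V235={p14} V245={p28} V246={p10} V346={p5} V356={p7}
components per intersection:
  V1: {p13,p15,p17,p19,p20,p21,p22,p24,p26,p30,p31}
  V2: {p6,p8,p9,p10,p11,p14,p15,p24,p28,p29,p30,p33}
  V3: {p2,p3,p5,p6,p7,p9,p14,p15,p18,p19,p21,p23}
  V4: {p2,p4,p5,p10,p11,p16,p19,p20,p26,p27,p28,p32}
  V5: {p3,p7,p12,p14,p17,p20,p25,p28,p29,p31,p32}
  V6: {p1,p5,p7,p10,p12,p17,p22,p23,p24,p27,p33}
  V12: {p15,p24,p30}
  V13: {p15,p19,p21}
  V14: {p19,p20,p26}
  V15: {p17,p20,p31}
  V16: {p17,p22,p24}
  V23: {p6,p9,p14,p15}
  V24: {p10,p11,p28}
  V25: {p14,p28,p29}
  V26: {p10,p24,p33}
  V34: {p2,p5,p19}
  V35: {p3,p7,p14}
  V36: {p5,p7,p23}
  V45: {p20,p28,p32}
  V46: {p5,p10,p27}
  V56: {p7,p12,p17}
  V123: {p15}
  V126: {p24}
  V134: {p19}
  V145: {p20}
  V156: {p17}
  V235: {p14}
  V245: {p28}
  V246: {p10}
  V346: {p5}
  V356: {p7}
C dims 6,15,10; δ0: rk 5, SNF 1^5; δ1: rk 10, SNF 1^9·2
Ȟ^0 = (6 − 5) − 0 = 1, so Ȟ^0 ≅ Z
Ȟ^1 = (15 − 10) − 5 = 0, so Ȟ^1 ≅ 0
Ȟ^2 = (10 − 0) − 10 = 0 plus torsion [2], so Ȟ^2 ≅ Z/2

Ȟ^0 ≅ Z, Ȟ^1 ≅ 0, Ȟ^2 ≅ Z/2


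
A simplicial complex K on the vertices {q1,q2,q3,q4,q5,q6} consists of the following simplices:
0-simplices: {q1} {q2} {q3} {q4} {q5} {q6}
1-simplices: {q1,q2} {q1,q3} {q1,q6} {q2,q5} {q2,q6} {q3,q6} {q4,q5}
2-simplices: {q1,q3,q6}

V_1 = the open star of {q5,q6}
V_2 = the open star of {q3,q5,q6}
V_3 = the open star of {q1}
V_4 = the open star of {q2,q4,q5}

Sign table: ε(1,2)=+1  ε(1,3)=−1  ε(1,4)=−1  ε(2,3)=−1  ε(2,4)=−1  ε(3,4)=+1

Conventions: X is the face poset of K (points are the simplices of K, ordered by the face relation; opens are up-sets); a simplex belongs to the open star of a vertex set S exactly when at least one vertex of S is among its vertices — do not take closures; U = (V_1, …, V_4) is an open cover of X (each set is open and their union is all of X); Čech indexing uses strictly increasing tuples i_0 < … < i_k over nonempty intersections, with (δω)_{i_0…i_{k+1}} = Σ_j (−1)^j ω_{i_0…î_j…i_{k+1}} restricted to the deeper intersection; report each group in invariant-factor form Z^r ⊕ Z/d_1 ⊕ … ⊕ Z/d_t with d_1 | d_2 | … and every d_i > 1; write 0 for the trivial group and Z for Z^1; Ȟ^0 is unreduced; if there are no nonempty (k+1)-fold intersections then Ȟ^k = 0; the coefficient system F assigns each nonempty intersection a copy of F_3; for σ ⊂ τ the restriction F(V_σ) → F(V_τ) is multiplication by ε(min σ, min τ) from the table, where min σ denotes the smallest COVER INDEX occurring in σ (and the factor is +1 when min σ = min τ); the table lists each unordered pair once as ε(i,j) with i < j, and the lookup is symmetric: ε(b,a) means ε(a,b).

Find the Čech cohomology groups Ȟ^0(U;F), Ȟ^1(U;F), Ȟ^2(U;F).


Ȟ^0 = Z/3, Ȟ^1 = Z/3, Ȟ^2 = 0

nerve simplices:
  V1={{q5},{q6},{q1,q6},{q2,q5},{q2,q6},{q3,q6},{q4,q5},{q1,q3,q6}} V2={{q3},{q5},{q6},{q1,q3},{q1,q6},{q2,q5},{q2,q6},{q3,q6},{q4,q5},{q1,q3,q6}} V3={{q1},{q1,q2},{q1,q3},{q1,q6},{q1,q3,q6}} V4={{q2},{q4},{q5},{q1,q2},{q2,q5},{q2,q6},{q4,q5}}
  V12={{q5},{q6},{q1,q6},{q2,q5},{q2,q6},{q3,q6},{q4,q5},{q1,q3,q6}} V13={{q1,q6},{q1,q3,q6}} V14={{q5},{q2,q5},{q2,q6},{q4,q5}} V23={{q1,q3},{q1,q6},{q1,q3,q6}} V24={{q5},{q2,q5},{q2,q6},{q4,q5}} V34={{q1,q2}}
  V123={{q1,q6},{q1,q3,q6}} V124={{q5},{q2,q5},{q2,q6},{q4,q5}}
C dims 4,6,2; δ0: rk_F3 3; δ1: rk_F3 2
degree 0: 4−3−0 = 1 → Ȟ^0 ≅ Z/3
degree 1: 6−2−3 = 1 → Ȟ^1 ≅ Z/3
degree 2: 2−0−2 = 0 → Ȟ^2 ≅ 0


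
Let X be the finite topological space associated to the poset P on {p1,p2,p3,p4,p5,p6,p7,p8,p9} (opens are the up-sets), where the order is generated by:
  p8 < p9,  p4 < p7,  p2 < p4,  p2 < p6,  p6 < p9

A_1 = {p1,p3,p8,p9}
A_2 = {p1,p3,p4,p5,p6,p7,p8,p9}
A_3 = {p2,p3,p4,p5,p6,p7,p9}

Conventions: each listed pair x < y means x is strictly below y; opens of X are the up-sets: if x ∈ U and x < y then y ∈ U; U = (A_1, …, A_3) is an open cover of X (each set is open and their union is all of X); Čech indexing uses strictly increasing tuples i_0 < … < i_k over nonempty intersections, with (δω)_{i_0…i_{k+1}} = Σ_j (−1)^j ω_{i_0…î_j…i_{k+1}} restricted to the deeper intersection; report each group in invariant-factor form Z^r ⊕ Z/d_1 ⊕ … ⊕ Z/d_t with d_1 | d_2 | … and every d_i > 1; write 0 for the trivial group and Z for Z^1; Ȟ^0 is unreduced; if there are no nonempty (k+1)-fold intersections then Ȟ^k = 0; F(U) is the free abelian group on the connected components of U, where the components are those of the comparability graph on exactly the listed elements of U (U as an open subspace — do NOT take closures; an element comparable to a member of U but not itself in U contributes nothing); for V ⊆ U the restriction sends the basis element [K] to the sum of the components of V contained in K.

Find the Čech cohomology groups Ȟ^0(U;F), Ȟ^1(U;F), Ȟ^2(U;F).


nonempty intersections:
  A12={p1,p3,p8,p9} A13={p3,p9} A23={p3,p4,p5,p6,p7,p9}
  A123={p3,p9}
components per intersection:
  A1: {p1} {p3} {p8,p9}
  A2: {p1} {p3} {p4,p7} {p5} {p6,p8,p9}
  A3: {p2,p4,p6,p7,p9} {p3} {p5}
  A12: {p1} {p3} {p8,p9}
  A13: {p3} {p9}
  A23: {p3} {p4,p7} {p5} {p6,p9}
  A123: {p3} {p9}
C dims 11,9,2; δ0: rk 7, SNF 1^7; δ1: rk 2, SNF 1^2
Ȟ^0: (11−7)−0=4 ⇒ Z^4
Ȟ^1: (9−2)−7=0 ⇒ 0
Ȟ^2: (2−0)−2=0 ⇒ 0

Ȟ^0 = Z^4; Ȟ^1 = 0; Ȟ^2 = 0


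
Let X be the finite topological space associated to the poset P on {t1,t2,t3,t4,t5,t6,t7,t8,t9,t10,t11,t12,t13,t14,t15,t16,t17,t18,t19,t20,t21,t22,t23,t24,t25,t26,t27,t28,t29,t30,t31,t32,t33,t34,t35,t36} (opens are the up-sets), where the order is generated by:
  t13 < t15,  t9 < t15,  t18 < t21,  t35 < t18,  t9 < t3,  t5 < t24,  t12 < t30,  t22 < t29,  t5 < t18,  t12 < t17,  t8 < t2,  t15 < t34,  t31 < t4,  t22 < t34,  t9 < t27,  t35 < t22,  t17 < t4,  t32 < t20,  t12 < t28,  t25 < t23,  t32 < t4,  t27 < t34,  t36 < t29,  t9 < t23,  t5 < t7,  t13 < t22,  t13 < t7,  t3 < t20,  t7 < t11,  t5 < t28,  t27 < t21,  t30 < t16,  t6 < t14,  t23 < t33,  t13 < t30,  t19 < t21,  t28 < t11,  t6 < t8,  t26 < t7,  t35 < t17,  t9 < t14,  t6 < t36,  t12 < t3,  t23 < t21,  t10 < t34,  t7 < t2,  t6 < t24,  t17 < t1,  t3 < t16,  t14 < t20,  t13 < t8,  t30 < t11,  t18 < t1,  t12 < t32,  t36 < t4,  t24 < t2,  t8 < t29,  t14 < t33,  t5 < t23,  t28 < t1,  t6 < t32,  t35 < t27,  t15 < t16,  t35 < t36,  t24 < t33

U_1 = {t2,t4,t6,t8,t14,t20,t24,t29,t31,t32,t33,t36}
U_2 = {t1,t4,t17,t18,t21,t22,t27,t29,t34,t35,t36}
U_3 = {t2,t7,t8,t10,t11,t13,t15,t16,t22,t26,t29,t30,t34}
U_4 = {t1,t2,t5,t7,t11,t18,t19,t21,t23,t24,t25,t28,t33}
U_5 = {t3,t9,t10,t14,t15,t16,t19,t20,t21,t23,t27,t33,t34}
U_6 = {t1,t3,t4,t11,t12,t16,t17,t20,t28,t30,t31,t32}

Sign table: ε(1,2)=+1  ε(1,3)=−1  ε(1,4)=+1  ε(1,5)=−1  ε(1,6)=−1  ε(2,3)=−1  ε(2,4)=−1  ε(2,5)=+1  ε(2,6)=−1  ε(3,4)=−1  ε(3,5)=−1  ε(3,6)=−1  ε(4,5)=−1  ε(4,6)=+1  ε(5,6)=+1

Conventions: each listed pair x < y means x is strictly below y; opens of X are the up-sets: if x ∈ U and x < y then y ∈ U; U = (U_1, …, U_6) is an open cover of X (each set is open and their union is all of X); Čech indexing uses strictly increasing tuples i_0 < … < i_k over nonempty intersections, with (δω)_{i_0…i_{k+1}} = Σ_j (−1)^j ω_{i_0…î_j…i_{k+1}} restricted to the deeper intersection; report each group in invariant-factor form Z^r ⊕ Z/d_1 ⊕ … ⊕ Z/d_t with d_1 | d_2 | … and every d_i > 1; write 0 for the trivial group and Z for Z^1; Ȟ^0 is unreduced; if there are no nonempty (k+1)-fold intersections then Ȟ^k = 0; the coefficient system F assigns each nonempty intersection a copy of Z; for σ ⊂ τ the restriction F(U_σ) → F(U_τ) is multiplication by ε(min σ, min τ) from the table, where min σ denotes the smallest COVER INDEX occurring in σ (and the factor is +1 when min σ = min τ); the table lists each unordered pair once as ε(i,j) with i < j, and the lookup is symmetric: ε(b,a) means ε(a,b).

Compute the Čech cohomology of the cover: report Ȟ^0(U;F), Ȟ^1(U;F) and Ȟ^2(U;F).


Ȟ^0 = 0; Ȟ^1 = Z/2; Ȟ^2 = Z

nerve simplices:
  U12={t4,t29,t36} U13={t2,t8,t29} U14={t2,t24,t33} U15={t14,t20,t33} U16={t4,t20,t31,t32} U23={t22,t29,t34} U24={t1,t18,t21} U25={t21,t27,t34} U26={t1,t4,t17} U34={t2,t7,t11} U35={t10,t15,t16,t34} U36={t11,t16,t30} U45={t19,t21,t23,t33} U46={t1,t11,t28} U56={t3,t16,t20}
  U123={t29} U126={t4} U134={t2} U145={t33} U156={t20} U235={t34} U245={t21} U246={t1} U346={t11} U356={t16}
C dims 6,15,10; δ0: rk 6, SNF 1^5·2; δ1: rk 9, SNF 1^9
degree 0: 6−6−0 = 0 → Ȟ^0 ≅ 0
degree 1: 15−9−6 = 0 plus torsion [2] → Ȟ^1 ≅ Z/2
degree 2: 10−0−9 = 1 → Ȟ^2 ≅ Z
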